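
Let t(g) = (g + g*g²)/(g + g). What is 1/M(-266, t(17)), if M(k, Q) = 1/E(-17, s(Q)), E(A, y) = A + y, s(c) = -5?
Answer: -22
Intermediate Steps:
t(g) = (g + g³)/(2*g) (t(g) = (g + g³)/((2*g)) = (g + g³)*(1/(2*g)) = (g + g³)/(2*g))
M(k, Q) = -1/22 (M(k, Q) = 1/(-17 - 5) = 1/(-22) = -1/22)
1/M(-266, t(17)) = 1/(-1/22) = -22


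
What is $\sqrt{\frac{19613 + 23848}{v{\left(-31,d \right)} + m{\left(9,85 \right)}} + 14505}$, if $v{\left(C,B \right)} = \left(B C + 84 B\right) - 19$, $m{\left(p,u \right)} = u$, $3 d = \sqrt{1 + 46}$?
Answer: $\frac{\sqrt{3002373 + 768765 \sqrt{47}}}{\sqrt{198 + 53 \sqrt{47}}} \approx 121.4$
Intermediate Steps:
$d = \frac{\sqrt{47}}{3}$ ($d = \frac{\sqrt{1 + 46}}{3} = \frac{\sqrt{47}}{3} \approx 2.2852$)
$v{\left(C,B \right)} = -19 + 84 B + B C$ ($v{\left(C,B \right)} = \left(84 B + B C\right) - 19 = -19 + 84 B + B C$)
$\sqrt{\frac{19613 + 23848}{v{\left(-31,d \right)} + m{\left(9,85 \right)}} + 14505} = \sqrt{\frac{19613 + 23848}{\left(-19 + 84 \frac{\sqrt{47}}{3} + \frac{\sqrt{47}}{3} \left(-31\right)\right) + 85} + 14505} = \sqrt{\frac{43461}{\left(-19 + 28 \sqrt{47} - \frac{31 \sqrt{47}}{3}\right) + 85} + 14505} = \sqrt{\frac{43461}{\left(-19 + \frac{53 \sqrt{47}}{3}\right) + 85} + 14505} = \sqrt{\frac{43461}{66 + \frac{53 \sqrt{47}}{3}} + 14505} = \sqrt{14505 + \frac{43461}{66 + \frac{53 \sqrt{47}}{3}}}$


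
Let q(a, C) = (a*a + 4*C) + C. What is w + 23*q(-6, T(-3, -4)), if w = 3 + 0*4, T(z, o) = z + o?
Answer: 26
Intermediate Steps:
T(z, o) = o + z
q(a, C) = a² + 5*C (q(a, C) = (a² + 4*C) + C = a² + 5*C)
w = 3 (w = 3 + 0 = 3)
w + 23*q(-6, T(-3, -4)) = 3 + 23*((-6)² + 5*(-4 - 3)) = 3 + 23*(36 + 5*(-7)) = 3 + 23*(36 - 35) = 3 + 23*1 = 3 + 23 = 26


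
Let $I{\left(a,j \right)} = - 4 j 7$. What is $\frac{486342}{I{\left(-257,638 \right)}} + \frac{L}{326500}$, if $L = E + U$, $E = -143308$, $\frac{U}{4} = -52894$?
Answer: $- \frac{20641288847}{729074500} \approx -28.312$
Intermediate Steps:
$U = -211576$ ($U = 4 \left(-52894\right) = -211576$)
$I{\left(a,j \right)} = - 28 j$
$L = -354884$ ($L = -143308 - 211576 = -354884$)
$\frac{486342}{I{\left(-257,638 \right)}} + \frac{L}{326500} = \frac{486342}{\left(-28\right) 638} - \frac{354884}{326500} = \frac{486342}{-17864} - \frac{88721}{81625} = 486342 \left(- \frac{1}{17864}\right) - \frac{88721}{81625} = - \frac{243171}{8932} - \frac{88721}{81625} = - \frac{20641288847}{729074500}$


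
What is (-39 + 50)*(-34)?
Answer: -374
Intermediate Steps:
(-39 + 50)*(-34) = 11*(-34) = -374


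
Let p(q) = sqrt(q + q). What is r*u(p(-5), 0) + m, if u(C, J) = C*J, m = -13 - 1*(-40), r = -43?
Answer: 27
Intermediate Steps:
m = 27 (m = -13 + 40 = 27)
p(q) = sqrt(2)*sqrt(q) (p(q) = sqrt(2*q) = sqrt(2)*sqrt(q))
r*u(p(-5), 0) + m = -43*sqrt(2)*sqrt(-5)*0 + 27 = -43*sqrt(2)*(I*sqrt(5))*0 + 27 = -43*I*sqrt(10)*0 + 27 = -43*0 + 27 = 0 + 27 = 27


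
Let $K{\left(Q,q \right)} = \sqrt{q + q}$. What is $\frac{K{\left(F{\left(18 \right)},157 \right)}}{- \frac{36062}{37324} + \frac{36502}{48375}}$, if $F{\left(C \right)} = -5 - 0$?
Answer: $- \frac{20994750 \sqrt{314}}{4443007} \approx -83.733$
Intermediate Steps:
$F{\left(C \right)} = -5$ ($F{\left(C \right)} = -5 + 0 = -5$)
$K{\left(Q,q \right)} = \sqrt{2} \sqrt{q}$ ($K{\left(Q,q \right)} = \sqrt{2 q} = \sqrt{2} \sqrt{q}$)
$\frac{K{\left(F{\left(18 \right)},157 \right)}}{- \frac{36062}{37324} + \frac{36502}{48375}} = \frac{\sqrt{2} \sqrt{157}}{- \frac{36062}{37324} + \frac{36502}{48375}} = \frac{\sqrt{314}}{\left(-36062\right) \frac{1}{37324} + 36502 \cdot \frac{1}{48375}} = \frac{\sqrt{314}}{- \frac{18031}{18662} + \frac{36502}{48375}} = \frac{\sqrt{314}}{- \frac{4443007}{20994750}} = \sqrt{314} \left(- \frac{20994750}{4443007}\right) = - \frac{20994750 \sqrt{314}}{4443007}$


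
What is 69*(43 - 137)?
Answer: -6486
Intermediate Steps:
69*(43 - 137) = 69*(-94) = -6486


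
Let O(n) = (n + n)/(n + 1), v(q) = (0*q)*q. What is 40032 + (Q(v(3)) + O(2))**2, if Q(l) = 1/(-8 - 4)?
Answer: 640537/16 ≈ 40034.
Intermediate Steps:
v(q) = 0 (v(q) = 0*q = 0)
Q(l) = -1/12 (Q(l) = 1/(-12) = -1/12)
O(n) = 2*n/(1 + n) (O(n) = (2*n)/(1 + n) = 2*n/(1 + n))
40032 + (Q(v(3)) + O(2))**2 = 40032 + (-1/12 + 2*2/(1 + 2))**2 = 40032 + (-1/12 + 2*2/3)**2 = 40032 + (-1/12 + 2*2*(1/3))**2 = 40032 + (-1/12 + 4/3)**2 = 40032 + (5/4)**2 = 40032 + 25/16 = 640537/16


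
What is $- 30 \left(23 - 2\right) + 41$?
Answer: $-589$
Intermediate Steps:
$- 30 \left(23 - 2\right) + 41 = \left(-30\right) 21 + 41 = -630 + 41 = -589$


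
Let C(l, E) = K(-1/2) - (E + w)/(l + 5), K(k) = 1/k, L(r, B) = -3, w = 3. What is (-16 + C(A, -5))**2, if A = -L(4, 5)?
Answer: 5041/16 ≈ 315.06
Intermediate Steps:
A = 3 (A = -1*(-3) = 3)
C(l, E) = -2 - (3 + E)/(5 + l) (C(l, E) = 1/(-1/2) - (E + 3)/(l + 5) = 1/(-1*1/2) - (3 + E)/(5 + l) = 1/(-1/2) - (3 + E)/(5 + l) = -2 - (3 + E)/(5 + l))
(-16 + C(A, -5))**2 = (-16 + (-13 - 1*(-5) - 2*3)/(5 + 3))**2 = (-16 + (-13 + 5 - 6)/8)**2 = (-16 + (1/8)*(-14))**2 = (-16 - 7/4)**2 = (-71/4)**2 = 5041/16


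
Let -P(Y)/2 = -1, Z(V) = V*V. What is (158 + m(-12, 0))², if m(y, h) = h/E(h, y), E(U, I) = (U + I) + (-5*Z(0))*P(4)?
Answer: 24964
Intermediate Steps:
Z(V) = V²
P(Y) = 2 (P(Y) = -2*(-1) = 2)
E(U, I) = I + U (E(U, I) = (U + I) - 5*0²*2 = (I + U) - 5*0*2 = (I + U) + 0*2 = (I + U) + 0 = I + U)
m(y, h) = h/(h + y) (m(y, h) = h/(y + h) = h/(h + y))
(158 + m(-12, 0))² = (158 + 0/(0 - 12))² = (158 + 0/(-12))² = (158 + 0*(-1/12))² = (158 + 0)² = 158² = 24964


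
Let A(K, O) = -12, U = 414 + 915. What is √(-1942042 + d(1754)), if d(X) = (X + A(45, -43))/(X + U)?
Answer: 4*I*√1153680517047/3083 ≈ 1393.6*I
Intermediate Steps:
U = 1329
d(X) = (-12 + X)/(1329 + X) (d(X) = (X - 12)/(X + 1329) = (-12 + X)/(1329 + X))
√(-1942042 + d(1754)) = √(-1942042 + (-12 + 1754)/(1329 + 1754)) = √(-1942042 + 1742/3083) = √(-5987313744/3083) = 4*I*√1153680517047/3083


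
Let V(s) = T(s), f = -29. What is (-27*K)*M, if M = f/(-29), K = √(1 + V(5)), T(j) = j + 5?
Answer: -27*√11 ≈ -89.549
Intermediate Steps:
T(j) = 5 + j
V(s) = 5 + s
K = √11 (K = √(1 + (5 + 5)) = √(1 + 10) = √11 ≈ 3.3166)
M = 1 (M = -29/(-29) = -29*(-1/29) = 1)
(-27*K)*M = -27*√11*1 = -27*√11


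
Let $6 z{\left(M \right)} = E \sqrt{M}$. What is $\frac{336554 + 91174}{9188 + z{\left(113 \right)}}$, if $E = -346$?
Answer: $\frac{5052811968}{108056017} + \frac{31712976 \sqrt{113}}{108056017} \approx 49.881$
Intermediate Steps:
$z{\left(M \right)} = - \frac{173 \sqrt{M}}{3}$ ($z{\left(M \right)} = \frac{\left(-346\right) \sqrt{M}}{6} = - \frac{173 \sqrt{M}}{3}$)
$\frac{336554 + 91174}{9188 + z{\left(113 \right)}} = \frac{336554 + 91174}{9188 - \frac{173 \sqrt{113}}{3}} = \frac{427728}{9188 - \frac{173 \sqrt{113}}{3}}$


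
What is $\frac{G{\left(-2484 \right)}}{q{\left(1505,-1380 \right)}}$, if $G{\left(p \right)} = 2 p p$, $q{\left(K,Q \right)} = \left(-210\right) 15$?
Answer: $- \frac{685584}{175} \approx -3917.6$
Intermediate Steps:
$q{\left(K,Q \right)} = -3150$
$G{\left(p \right)} = 2 p^{2}$
$\frac{G{\left(-2484 \right)}}{q{\left(1505,-1380 \right)}} = \frac{2 \left(-2484\right)^{2}}{-3150} = 2 \cdot 6170256 \left(- \frac{1}{3150}\right) = 12340512 \left(- \frac{1}{3150}\right) = - \frac{685584}{175}$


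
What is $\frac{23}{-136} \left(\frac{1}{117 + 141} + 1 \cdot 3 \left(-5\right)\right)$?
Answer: $\frac{88987}{35088} \approx 2.5361$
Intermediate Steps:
$\frac{23}{-136} \left(\frac{1}{117 + 141} + 1 \cdot 3 \left(-5\right)\right) = 23 \left(- \frac{1}{136}\right) \left(\frac{1}{258} + 3 \left(-5\right)\right) = - \frac{23 \left(\frac{1}{258} - 15\right)}{136} = \left(- \frac{23}{136}\right) \left(- \frac{3869}{258}\right) = \frac{88987}{35088}$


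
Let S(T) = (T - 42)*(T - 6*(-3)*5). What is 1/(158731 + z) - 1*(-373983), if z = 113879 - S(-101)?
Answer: 101363230372/271037 ≈ 3.7398e+5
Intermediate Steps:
S(T) = (-42 + T)*(90 + T) (S(T) = (-42 + T)*(T + 18*5) = (-42 + T)*(T + 90) = (-42 + T)*(90 + T))
z = 112306 (z = 113879 - (-3780 + (-101)² + 48*(-101)) = 113879 - (-3780 + 10201 - 4848) = 113879 - 1*1573 = 113879 - 1573 = 112306)
1/(158731 + z) - 1*(-373983) = 1/(158731 + 112306) - 1*(-373983) = 1/271037 + 373983 = 101363230372/271037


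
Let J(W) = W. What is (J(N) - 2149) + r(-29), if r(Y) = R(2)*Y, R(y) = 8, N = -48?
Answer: -2429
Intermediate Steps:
r(Y) = 8*Y
(J(N) - 2149) + r(-29) = (-48 - 2149) + 8*(-29) = -2197 - 232 = -2429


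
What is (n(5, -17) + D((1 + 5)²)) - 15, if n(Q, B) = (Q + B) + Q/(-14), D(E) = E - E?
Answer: -383/14 ≈ -27.357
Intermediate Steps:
D(E) = 0
n(Q, B) = B + 13*Q/14 (n(Q, B) = (B + Q) + Q*(-1/14) = (B + Q) - Q/14 = B + 13*Q/14)
(n(5, -17) + D((1 + 5)²)) - 15 = ((-17 + (13/14)*5) + 0) - 15 = ((-17 + 65/14) + 0) - 15 = (-173/14 + 0) - 15 = -173/14 - 15 = -383/14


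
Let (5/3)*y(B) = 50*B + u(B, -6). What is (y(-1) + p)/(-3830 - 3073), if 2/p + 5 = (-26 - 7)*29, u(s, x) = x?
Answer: 80813/16601715 ≈ 0.0048677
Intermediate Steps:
p = -1/481 (p = 2/(-5 + (-26 - 7)*29) = 2/(-5 - 33*29) = 2/(-5 - 957) = 2/(-962) = 2*(-1/962) = -1/481 ≈ -0.0020790)
y(B) = -18/5 + 30*B (y(B) = 3*(50*B - 6)/5 = 3*(-6 + 50*B)/5 = -18/5 + 30*B)
(y(-1) + p)/(-3830 - 3073) = ((-18/5 + 30*(-1)) - 1/481)/(-3830 - 3073) = ((-18/5 - 30) - 1/481)/(-6903) = (-168/5 - 1/481)*(-1/6903) = -80813/2405*(-1/6903) = 80813/16601715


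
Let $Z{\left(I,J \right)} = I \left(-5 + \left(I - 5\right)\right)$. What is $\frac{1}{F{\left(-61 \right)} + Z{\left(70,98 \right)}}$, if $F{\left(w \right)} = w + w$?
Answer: $\frac{1}{4078} \approx 0.00024522$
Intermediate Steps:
$F{\left(w \right)} = 2 w$
$Z{\left(I,J \right)} = I \left(-10 + I\right)$ ($Z{\left(I,J \right)} = I \left(-5 + \left(-5 + I\right)\right) = I \left(-10 + I\right)$)
$\frac{1}{F{\left(-61 \right)} + Z{\left(70,98 \right)}} = \frac{1}{2 \left(-61\right) + 70 \left(-10 + 70\right)} = \frac{1}{-122 + 70 \cdot 60} = \frac{1}{-122 + 4200} = \frac{1}{4078}$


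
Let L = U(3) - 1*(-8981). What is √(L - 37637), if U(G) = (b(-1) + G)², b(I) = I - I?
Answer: 3*I*√3183 ≈ 169.25*I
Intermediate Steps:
b(I) = 0
U(G) = G² (U(G) = (0 + G)² = G²)
L = 8990 (L = 3² - 1*(-8981) = 9 + 8981 = 8990)
√(L - 37637) = √(8990 - 37637) = √(-28647) = 3*I*√3183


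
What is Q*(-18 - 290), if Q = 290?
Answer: -89320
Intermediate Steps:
Q*(-18 - 290) = 290*(-18 - 290) = 290*(-308) = -89320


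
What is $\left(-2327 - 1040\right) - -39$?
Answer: $-3328$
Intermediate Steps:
$\left(-2327 - 1040\right) - -39 = -3367 + 39 = -3328$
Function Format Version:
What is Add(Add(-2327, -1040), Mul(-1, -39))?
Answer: -3328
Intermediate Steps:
Add(Add(-2327, -1040), Mul(-1, -39)) = Add(-3367, 39) = -3328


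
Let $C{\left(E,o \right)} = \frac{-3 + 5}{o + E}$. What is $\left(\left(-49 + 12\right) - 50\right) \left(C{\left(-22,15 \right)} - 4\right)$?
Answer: $\frac{2610}{7} \approx 372.86$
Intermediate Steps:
$C{\left(E,o \right)} = \frac{2}{E + o}$
$\left(\left(-49 + 12\right) - 50\right) \left(C{\left(-22,15 \right)} - 4\right) = \left(\left(-49 + 12\right) - 50\right) \left(\frac{2}{-22 + 15} - 4\right) = \left(-37 - 50\right) \left(\frac{2}{-7} - 4\right) = - 87 \left(2 \left(- \frac{1}{7}\right) - 4\right) = - 87 \left(- \frac{2}{7} - 4\right) = \left(-87\right) \left(- \frac{30}{7}\right) = \frac{2610}{7}$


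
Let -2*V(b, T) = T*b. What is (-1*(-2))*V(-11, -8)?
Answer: -88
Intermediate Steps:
V(b, T) = -T*b/2
(-1*(-2))*V(-11, -8) = (-1*(-2))*(-½*(-8)*(-11)) = 2*(-44) = -88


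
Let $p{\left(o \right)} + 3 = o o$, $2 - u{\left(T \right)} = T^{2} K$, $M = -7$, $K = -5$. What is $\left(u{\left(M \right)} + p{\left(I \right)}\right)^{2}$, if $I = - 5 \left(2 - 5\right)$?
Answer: $219961$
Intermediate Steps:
$u{\left(T \right)} = 2 + 5 T^{2}$ ($u{\left(T \right)} = 2 - T^{2} \left(-5\right) = 2 - - 5 T^{2} = 2 + 5 T^{2}$)
$I = 15$ ($I = \left(-5\right) \left(-3\right) = 15$)
$p{\left(o \right)} = -3 + o^{2}$ ($p{\left(o \right)} = -3 + o o = -3 + o^{2}$)
$\left(u{\left(M \right)} + p{\left(I \right)}\right)^{2} = \left(\left(2 + 5 \left(-7\right)^{2}\right) - \left(3 - 15^{2}\right)\right)^{2} = \left(\left(2 + 5 \cdot 49\right) + \left(-3 + 225\right)\right)^{2} = \left(\left(2 + 245\right) + 222\right)^{2} = \left(247 + 222\right)^{2} = 469^{2} = 219961$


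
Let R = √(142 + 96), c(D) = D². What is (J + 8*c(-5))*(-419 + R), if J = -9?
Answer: -80029 + 191*√238 ≈ -77082.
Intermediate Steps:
R = √238 ≈ 15.427
(J + 8*c(-5))*(-419 + R) = (-9 + 8*(-5)²)*(-419 + √238) = (-9 + 8*25)*(-419 + √238) = (-9 + 200)*(-419 + √238) = 191*(-419 + √238) = -80029 + 191*√238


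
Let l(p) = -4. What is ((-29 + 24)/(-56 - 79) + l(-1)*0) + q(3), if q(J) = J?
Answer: 82/27 ≈ 3.0370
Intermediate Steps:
((-29 + 24)/(-56 - 79) + l(-1)*0) + q(3) = ((-29 + 24)/(-56 - 79) - 4*0) + 3 = (-5/(-135) + 0) + 3 = (-5*(-1/135) + 0) + 3 = (1/27 + 0) + 3 = 1/27 + 3 = 82/27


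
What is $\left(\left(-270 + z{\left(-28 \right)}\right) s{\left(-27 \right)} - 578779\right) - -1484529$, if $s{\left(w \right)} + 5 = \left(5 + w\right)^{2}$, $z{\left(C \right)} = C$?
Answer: $763008$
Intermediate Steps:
$s{\left(w \right)} = -5 + \left(5 + w\right)^{2}$
$\left(\left(-270 + z{\left(-28 \right)}\right) s{\left(-27 \right)} - 578779\right) - -1484529 = \left(\left(-270 - 28\right) \left(-5 + \left(5 - 27\right)^{2}\right) - 578779\right) - -1484529 = \left(- 298 \left(-5 + \left(-22\right)^{2}\right) - 578779\right) + 1484529 = \left(- 298 \left(-5 + 484\right) - 578779\right) + 1484529 = \left(\left(-298\right) 479 - 578779\right) + 1484529 = \left(-142742 - 578779\right) + 1484529 = -721521 + 1484529 = 763008$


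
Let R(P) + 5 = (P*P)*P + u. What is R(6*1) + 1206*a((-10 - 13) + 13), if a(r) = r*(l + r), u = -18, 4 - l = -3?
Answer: 36373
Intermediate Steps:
l = 7 (l = 4 - 1*(-3) = 4 + 3 = 7)
a(r) = r*(7 + r)
R(P) = -23 + P³ (R(P) = -5 + ((P*P)*P - 18) = -5 + (P²*P - 18) = -5 + (P³ - 18) = -5 + (-18 + P³) = -23 + P³)
R(6*1) + 1206*a((-10 - 13) + 13) = (-23 + (6*1)³) + 1206*(((-10 - 13) + 13)*(7 + ((-10 - 13) + 13))) = (-23 + 6³) + 1206*((-23 + 13)*(7 + (-23 + 13))) = (-23 + 216) + 1206*(-10*(7 - 10)) = 193 + 1206*(-10*(-3)) = 193 + 1206*30 = 193 + 36180 = 36373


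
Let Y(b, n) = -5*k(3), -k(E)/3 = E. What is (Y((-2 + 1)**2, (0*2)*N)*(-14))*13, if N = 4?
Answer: -8190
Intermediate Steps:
k(E) = -3*E
Y(b, n) = 45 (Y(b, n) = -(-15)*3 = -5*(-9) = 45)
(Y((-2 + 1)**2, (0*2)*N)*(-14))*13 = (45*(-14))*13 = -630*13 = -8190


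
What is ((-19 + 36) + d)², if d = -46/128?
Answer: 1134225/4096 ≈ 276.91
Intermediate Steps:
d = -23/64 (d = -46*1/128 = -23/64 ≈ -0.35938)
((-19 + 36) + d)² = ((-19 + 36) - 23/64)² = (17 - 23/64)² = (1065/64)² = 1134225/4096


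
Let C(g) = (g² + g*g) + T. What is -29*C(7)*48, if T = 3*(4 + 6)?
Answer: -178176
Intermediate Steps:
T = 30 (T = 3*10 = 30)
C(g) = 30 + 2*g² (C(g) = (g² + g*g) + 30 = (g² + g²) + 30 = 2*g² + 30 = 30 + 2*g²)
-29*C(7)*48 = -29*(30 + 2*7²)*48 = -29*(30 + 2*49)*48 = -29*(30 + 98)*48 = -29*128*48 = -3712*48 = -178176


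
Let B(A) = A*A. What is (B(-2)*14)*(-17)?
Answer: -952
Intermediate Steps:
B(A) = A²
(B(-2)*14)*(-17) = ((-2)²*14)*(-17) = (4*14)*(-17) = 56*(-17) = -952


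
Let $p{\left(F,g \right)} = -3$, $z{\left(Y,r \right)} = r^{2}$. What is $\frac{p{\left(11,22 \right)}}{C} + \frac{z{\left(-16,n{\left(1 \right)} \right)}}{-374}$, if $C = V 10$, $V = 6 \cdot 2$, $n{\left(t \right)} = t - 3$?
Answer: $- \frac{267}{7480} \approx -0.035695$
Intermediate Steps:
$n{\left(t \right)} = -3 + t$
$V = 12$
$C = 120$ ($C = 12 \cdot 10 = 120$)
$\frac{p{\left(11,22 \right)}}{C} + \frac{z{\left(-16,n{\left(1 \right)} \right)}}{-374} = - \frac{3}{120} + \frac{\left(-3 + 1\right)^{2}}{-374} = \left(-3\right) \frac{1}{120} + \left(-2\right)^{2} \left(- \frac{1}{374}\right) = - \frac{1}{40} + 4 \left(- \frac{1}{374}\right) = - \frac{1}{40} - \frac{2}{187} = - \frac{267}{7480}$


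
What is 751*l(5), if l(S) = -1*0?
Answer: 0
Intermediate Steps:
l(S) = 0
751*l(5) = 751*0 = 0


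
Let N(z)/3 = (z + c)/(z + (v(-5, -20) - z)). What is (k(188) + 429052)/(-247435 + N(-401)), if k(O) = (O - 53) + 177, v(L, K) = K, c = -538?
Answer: -8587280/4945883 ≈ -1.7362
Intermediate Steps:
k(O) = 124 + O (k(O) = (-53 + O) + 177 = 124 + O)
N(z) = 807/10 - 3*z/20 (N(z) = 3*((z - 538)/(z + (-20 - z))) = 3*((-538 + z)/(-20)) = 3*((-538 + z)*(-1/20)) = 3*(269/10 - z/20) = 807/10 - 3*z/20)
(k(188) + 429052)/(-247435 + N(-401)) = ((124 + 188) + 429052)/(-247435 + (807/10 - 3/20*(-401))) = (312 + 429052)/(-247435 + (807/10 + 1203/20)) = 429364/(-247435 + 2817/20) = 429364/(-4945883/20) = 429364*(-20/4945883) = -8587280/4945883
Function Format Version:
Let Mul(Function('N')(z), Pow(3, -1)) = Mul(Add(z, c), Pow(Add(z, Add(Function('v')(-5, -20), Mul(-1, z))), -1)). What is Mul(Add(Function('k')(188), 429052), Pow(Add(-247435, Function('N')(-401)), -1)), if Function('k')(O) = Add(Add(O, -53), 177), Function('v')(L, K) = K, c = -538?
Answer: Rational(-8587280, 4945883) ≈ -1.7362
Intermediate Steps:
Function('k')(O) = Add(124, O) (Function('k')(O) = Add(Add(-53, O), 177) = Add(124, O))
Function('N')(z) = Add(Rational(807, 10), Mul(Rational(-3, 20), z)) (Function('N')(z) = Mul(3, Mul(Add(z, -538), Pow(Add(z, Add(-20, Mul(-1, z))), -1))) = Mul(3, Mul(Add(-538, z), Pow(-20, -1))) = Mul(3, Mul(Add(-538, z), Rational(-1, 20))) = Mul(3, Add(Rational(269, 10), Mul(Rational(-1, 20), z))) = Add(Rational(807, 10), Mul(Rational(-3, 20), z)))
Mul(Add(Function('k')(188), 429052), Pow(Add(-247435, Function('N')(-401)), -1)) = Mul(Add(Add(124, 188), 429052), Pow(Add(-247435, Add(Rational(807, 10), Mul(Rational(-3, 20), -401))), -1)) = Mul(Add(312, 429052), Pow(Add(-247435, Add(Rational(807, 10), Rational(1203, 20))), -1)) = Mul(429364, Pow(Add(-247435, Rational(2817, 20)), -1)) = Mul(429364, Pow(Rational(-4945883, 20), -1)) = Mul(429364, Rational(-20, 4945883)) = Rational(-8587280, 4945883)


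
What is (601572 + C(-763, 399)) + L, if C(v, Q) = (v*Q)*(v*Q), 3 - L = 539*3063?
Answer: 92680837587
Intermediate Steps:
L = -1650954 (L = 3 - 539*3063 = 3 - 1*1650957 = 3 - 1650957 = -1650954)
C(v, Q) = Q²*v² (C(v, Q) = (Q*v)*(Q*v) = Q²*v²)
(601572 + C(-763, 399)) + L = (601572 + 399²*(-763)²) - 1650954 = (601572 + 159201*582169) - 1650954 = (601572 + 92681886969) - 1650954 = 92682488541 - 1650954 = 92680837587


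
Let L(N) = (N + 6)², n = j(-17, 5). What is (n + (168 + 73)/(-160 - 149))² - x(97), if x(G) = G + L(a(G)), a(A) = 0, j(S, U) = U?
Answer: -10998557/95481 ≈ -115.19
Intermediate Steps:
n = 5
L(N) = (6 + N)²
x(G) = 36 + G (x(G) = G + (6 + 0)² = G + 6² = G + 36 = 36 + G)
(n + (168 + 73)/(-160 - 149))² - x(97) = (5 + (168 + 73)/(-160 - 149))² - (36 + 97) = (5 + 241/(-309))² - 1*133 = (5 + 241*(-1/309))² - 133 = (5 - 241/309)² - 133 = (1304/309)² - 133 = 1700416/95481 - 133 = -10998557/95481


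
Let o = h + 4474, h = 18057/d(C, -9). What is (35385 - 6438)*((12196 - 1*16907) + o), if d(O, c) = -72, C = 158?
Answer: -112960843/8 ≈ -1.4120e+7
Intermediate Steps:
h = -6019/24 (h = 18057/(-72) = 18057*(-1/72) = -6019/24 ≈ -250.79)
o = 101357/24 (o = -6019/24 + 4474 = 101357/24 ≈ 4223.2)
(35385 - 6438)*((12196 - 1*16907) + o) = (35385 - 6438)*((12196 - 1*16907) + 101357/24) = 28947*((12196 - 16907) + 101357/24) = 28947*(-4711 + 101357/24) = 28947*(-11707/24) = -112960843/8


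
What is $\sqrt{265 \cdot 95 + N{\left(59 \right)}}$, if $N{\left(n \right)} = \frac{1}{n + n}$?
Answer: $\frac{\sqrt{350536818}}{118} \approx 158.67$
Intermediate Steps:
$N{\left(n \right)} = \frac{1}{2 n}$
$\sqrt{265 \cdot 95 + N{\left(59 \right)}} = \sqrt{265 \cdot 95 + \frac{1}{2 \cdot 59}} = \sqrt{25175 + \frac{1}{2} \cdot \frac{1}{59}} = \sqrt{25175 + \frac{1}{118}} = \sqrt{\frac{2970651}{118}} = \frac{\sqrt{350536818}}{118}$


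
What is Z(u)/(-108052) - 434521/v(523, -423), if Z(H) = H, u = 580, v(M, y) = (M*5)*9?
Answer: -11741128348/635750955 ≈ -18.468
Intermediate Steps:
v(M, y) = 45*M (v(M, y) = (5*M)*9 = 45*M)
Z(u)/(-108052) - 434521/v(523, -423) = 580/(-108052) - 434521/(45*523) = 580*(-1/108052) - 434521/23535 = -145/27013 - 434521*1/23535 = -145/27013 - 434521/23535 = -11741128348/635750955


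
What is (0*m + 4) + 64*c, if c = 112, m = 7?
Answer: 7172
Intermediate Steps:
(0*m + 4) + 64*c = (0*7 + 4) + 64*112 = (0 + 4) + 7168 = 4 + 7168 = 7172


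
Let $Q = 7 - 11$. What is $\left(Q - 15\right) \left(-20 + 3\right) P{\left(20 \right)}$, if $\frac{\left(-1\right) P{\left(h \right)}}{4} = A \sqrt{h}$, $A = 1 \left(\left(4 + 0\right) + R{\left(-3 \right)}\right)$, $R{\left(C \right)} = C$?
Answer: $- 2584 \sqrt{5} \approx -5778.0$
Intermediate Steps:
$Q = -4$ ($Q = 7 - 11 = -4$)
$A = 1$ ($A = 1 \left(\left(4 + 0\right) - 3\right) = 1 \left(4 - 3\right) = 1 \cdot 1 = 1$)
$P{\left(h \right)} = - 4 \sqrt{h}$ ($P{\left(h \right)} = - 4 \cdot 1 \sqrt{h} = - 4 \sqrt{h}$)
$\left(Q - 15\right) \left(-20 + 3\right) P{\left(20 \right)} = \left(-4 - 15\right) \left(-20 + 3\right) \left(- 4 \sqrt{20}\right) = \left(-19\right) \left(-17\right) \left(- 4 \cdot 2 \sqrt{5}\right) = 323 \left(- 8 \sqrt{5}\right) = - 2584 \sqrt{5}$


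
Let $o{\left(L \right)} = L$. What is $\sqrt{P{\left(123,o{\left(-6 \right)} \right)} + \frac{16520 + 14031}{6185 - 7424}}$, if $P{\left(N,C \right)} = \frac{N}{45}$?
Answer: $\frac{i \sqrt{93490810}}{2065} \approx 4.6824 i$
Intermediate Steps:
$P{\left(N,C \right)} = \frac{N}{45}$ ($P{\left(N,C \right)} = N \frac{1}{45} = \frac{N}{45}$)
$\sqrt{P{\left(123,o{\left(-6 \right)} \right)} + \frac{16520 + 14031}{6185 - 7424}} = \sqrt{\frac{1}{45} \cdot 123 + \frac{16520 + 14031}{6185 - 7424}} = \sqrt{\frac{41}{15} + \frac{30551}{-1239}} = \sqrt{\frac{41}{15} + 30551 \left(- \frac{1}{1239}\right)} = \sqrt{\frac{41}{15} - \frac{30551}{1239}} = \sqrt{- \frac{45274}{2065}} = \frac{i \sqrt{93490810}}{2065}$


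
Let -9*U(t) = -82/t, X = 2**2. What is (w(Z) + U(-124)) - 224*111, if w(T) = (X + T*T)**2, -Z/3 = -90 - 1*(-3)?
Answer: 2589672844597/558 ≈ 4.6410e+9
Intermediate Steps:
Z = 261 (Z = -3*(-90 - 1*(-3)) = -3*(-90 + 3) = -3*(-87) = 261)
X = 4
w(T) = (4 + T**2)**2 (w(T) = (4 + T*T)**2 = (4 + T**2)**2)
U(t) = 82/(9*t) (U(t) = -(-82)/(9*t) = 82/(9*t))
(w(Z) + U(-124)) - 224*111 = ((4 + 261**2)**2 + (82/9)/(-124)) - 224*111 = ((4 + 68121)**2 + (82/9)*(-1/124)) - 24864 = (68125**2 - 41/558) - 24864 = (4641015625 - 41/558) - 24864 = 2589686718709/558 - 24864 = 2589672844597/558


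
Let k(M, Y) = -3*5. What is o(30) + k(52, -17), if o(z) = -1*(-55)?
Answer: 40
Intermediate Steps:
k(M, Y) = -15
o(z) = 55
o(30) + k(52, -17) = 55 - 15 = 40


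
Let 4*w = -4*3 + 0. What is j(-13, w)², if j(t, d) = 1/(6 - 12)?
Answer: 1/36 ≈ 0.027778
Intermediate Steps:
w = -3 (w = (-4*3 + 0)/4 = (-12 + 0)/4 = (¼)*(-12) = -3)
j(t, d) = -⅙ (j(t, d) = 1/(-6) = -⅙)
j(-13, w)² = (-⅙)² = 1/36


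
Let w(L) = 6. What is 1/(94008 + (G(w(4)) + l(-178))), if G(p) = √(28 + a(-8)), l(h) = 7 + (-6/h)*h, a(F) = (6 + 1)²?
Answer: 94009/8837692004 - √77/8837692004 ≈ 1.0636e-5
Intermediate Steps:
a(F) = 49 (a(F) = 7² = 49)
l(h) = 1 (l(h) = 7 - 6 = 1)
G(p) = √77 (G(p) = √(28 + 49) = √77)
1/(94008 + (G(w(4)) + l(-178))) = 1/(94008 + (√77 + 1)) = 1/(94008 + (1 + √77)) = 1/(94009 + √77)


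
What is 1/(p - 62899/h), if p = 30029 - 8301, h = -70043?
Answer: 70043/1521957203 ≈ 4.6022e-5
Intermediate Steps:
p = 21728
1/(p - 62899/h) = 1/(21728 - 62899/(-70043)) = 1/(21728 - 62899*(-1/70043)) = 1/(21728 + 62899/70043) = 1/(1521957203/70043) = 70043/1521957203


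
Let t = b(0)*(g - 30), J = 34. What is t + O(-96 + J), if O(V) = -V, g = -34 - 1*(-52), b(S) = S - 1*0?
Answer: 62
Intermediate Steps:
b(S) = S (b(S) = S + 0 = S)
g = 18 (g = -34 + 52 = 18)
t = 0 (t = 0*(18 - 30) = 0*(-12) = 0)
t + O(-96 + J) = 0 - (-96 + 34) = 0 - 1*(-62) = 0 + 62 = 62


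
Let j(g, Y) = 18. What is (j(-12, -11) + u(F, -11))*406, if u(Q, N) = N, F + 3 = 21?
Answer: 2842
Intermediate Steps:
F = 18 (F = -3 + 21 = 18)
(j(-12, -11) + u(F, -11))*406 = (18 - 11)*406 = 7*406 = 2842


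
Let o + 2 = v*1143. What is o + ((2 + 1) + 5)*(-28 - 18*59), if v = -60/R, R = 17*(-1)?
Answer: -79694/17 ≈ -4687.9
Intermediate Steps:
R = -17
v = 60/17 (v = -60/(-17) = -60*(-1/17) = 60/17 ≈ 3.5294)
o = 68546/17 (o = -2 + (60/17)*1143 = -2 + 68580/17 = 68546/17 ≈ 4032.1)
o + ((2 + 1) + 5)*(-28 - 18*59) = 68546/17 + ((2 + 1) + 5)*(-28 - 18*59) = 68546/17 + (3 + 5)*(-28 - 1062) = 68546/17 + 8*(-1090) = 68546/17 - 8720 = -79694/17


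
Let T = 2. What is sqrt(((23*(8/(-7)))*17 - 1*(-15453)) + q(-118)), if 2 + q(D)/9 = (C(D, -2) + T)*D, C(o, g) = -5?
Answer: sqrt(890533)/7 ≈ 134.81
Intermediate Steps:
q(D) = -18 - 27*D (q(D) = -18 + 9*((-5 + 2)*D) = -18 + 9*(-3*D) = -18 - 27*D)
sqrt(((23*(8/(-7)))*17 - 1*(-15453)) + q(-118)) = sqrt(((23*(8/(-7)))*17 - 1*(-15453)) + (-18 - 27*(-118))) = sqrt(((23*(8*(-1/7)))*17 + 15453) + (-18 + 3186)) = sqrt(((23*(-8/7))*17 + 15453) + 3168) = sqrt((-184/7*17 + 15453) + 3168) = sqrt((-3128/7 + 15453) + 3168) = sqrt(105043/7 + 3168) = sqrt(127219/7) = sqrt(890533)/7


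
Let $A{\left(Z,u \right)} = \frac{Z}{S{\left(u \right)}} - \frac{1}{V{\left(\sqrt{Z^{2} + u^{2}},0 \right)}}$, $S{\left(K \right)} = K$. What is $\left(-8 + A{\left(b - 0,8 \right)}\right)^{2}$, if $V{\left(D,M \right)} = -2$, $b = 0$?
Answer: $\frac{225}{4} \approx 56.25$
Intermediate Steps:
$A{\left(Z,u \right)} = \frac{1}{2} + \frac{Z}{u}$ ($A{\left(Z,u \right)} = \frac{Z}{u} - \frac{1}{-2} = \frac{Z}{u} - - \frac{1}{2} = \frac{Z}{u} + \frac{1}{2} = \frac{1}{2} + \frac{Z}{u}$)
$\left(-8 + A{\left(b - 0,8 \right)}\right)^{2} = \left(-8 + \frac{\left(0 - 0\right) + \frac{1}{2} \cdot 8}{8}\right)^{2} = \left(-8 + \frac{\left(0 + 0\right) + 4}{8}\right)^{2} = \left(-8 + \frac{0 + 4}{8}\right)^{2} = \left(-8 + \frac{1}{8} \cdot 4\right)^{2} = \left(-8 + \frac{1}{2}\right)^{2} = \left(- \frac{15}{2}\right)^{2} = \frac{225}{4}$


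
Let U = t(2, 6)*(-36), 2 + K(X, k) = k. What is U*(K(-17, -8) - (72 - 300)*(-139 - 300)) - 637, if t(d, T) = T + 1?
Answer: 25225067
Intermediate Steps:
K(X, k) = -2 + k
t(d, T) = 1 + T
U = -252 (U = (1 + 6)*(-36) = 7*(-36) = -252)
U*(K(-17, -8) - (72 - 300)*(-139 - 300)) - 637 = -252*((-2 - 8) - (72 - 300)*(-139 - 300)) - 637 = -252*(-10 - (-228)*(-439)) - 637 = -252*(-10 - 1*100092) - 637 = -252*(-10 - 100092) - 637 = -252*(-100102) - 637 = 25225704 - 637 = 25225067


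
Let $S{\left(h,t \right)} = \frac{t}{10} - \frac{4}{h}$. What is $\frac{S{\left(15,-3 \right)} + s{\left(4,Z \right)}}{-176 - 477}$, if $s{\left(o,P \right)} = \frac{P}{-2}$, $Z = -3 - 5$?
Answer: $- \frac{103}{19590} \approx -0.0052578$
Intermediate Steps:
$Z = -8$
$S{\left(h,t \right)} = - \frac{4}{h} + \frac{t}{10}$ ($S{\left(h,t \right)} = t \frac{1}{10} - \frac{4}{h} = \frac{t}{10} - \frac{4}{h} = - \frac{4}{h} + \frac{t}{10}$)
$s{\left(o,P \right)} = - \frac{P}{2}$ ($s{\left(o,P \right)} = P \left(- \frac{1}{2}\right) = - \frac{P}{2}$)
$\frac{S{\left(15,-3 \right)} + s{\left(4,Z \right)}}{-176 - 477} = \frac{\left(- \frac{4}{15} + \frac{1}{10} \left(-3\right)\right) - -4}{-176 - 477} = \frac{\left(\left(-4\right) \frac{1}{15} - \frac{3}{10}\right) + 4}{-653} = \left(\left(- \frac{4}{15} - \frac{3}{10}\right) + 4\right) \left(- \frac{1}{653}\right) = \left(- \frac{17}{30} + 4\right) \left(- \frac{1}{653}\right) = \frac{103}{30} \left(- \frac{1}{653}\right) = - \frac{103}{19590}$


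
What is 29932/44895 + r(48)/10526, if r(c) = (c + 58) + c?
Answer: 160989031/236282385 ≈ 0.68134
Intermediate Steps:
r(c) = 58 + 2*c (r(c) = (58 + c) + c = 58 + 2*c)
29932/44895 + r(48)/10526 = 29932/44895 + (58 + 2*48)/10526 = 29932*(1/44895) + (58 + 96)*(1/10526) = 29932/44895 + 154*(1/10526) = 29932/44895 + 77/5263 = 160989031/236282385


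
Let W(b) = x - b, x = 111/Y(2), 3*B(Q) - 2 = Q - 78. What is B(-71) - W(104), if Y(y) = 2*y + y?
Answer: 73/2 ≈ 36.500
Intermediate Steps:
B(Q) = -76/3 + Q/3 (B(Q) = ⅔ + (Q - 78)/3 = ⅔ + (-78 + Q)/3 = ⅔ + (-26 + Q/3) = -76/3 + Q/3)
Y(y) = 3*y
x = 37/2 (x = 111/((3*2)) = 111/6 = 111*(⅙) = 37/2 ≈ 18.500)
W(b) = 37/2 - b
B(-71) - W(104) = (-76/3 + (⅓)*(-71)) - (37/2 - 1*104) = (-76/3 - 71/3) - (37/2 - 104) = -49 - 1*(-171/2) = -49 + 171/2 = 73/2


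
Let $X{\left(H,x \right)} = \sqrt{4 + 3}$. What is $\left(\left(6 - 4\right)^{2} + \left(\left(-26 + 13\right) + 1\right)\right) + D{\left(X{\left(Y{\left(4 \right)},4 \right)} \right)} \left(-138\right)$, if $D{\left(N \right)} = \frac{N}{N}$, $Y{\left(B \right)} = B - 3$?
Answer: $-146$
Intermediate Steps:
$Y{\left(B \right)} = -3 + B$
$X{\left(H,x \right)} = \sqrt{7}$
$D{\left(N \right)} = 1$
$\left(\left(6 - 4\right)^{2} + \left(\left(-26 + 13\right) + 1\right)\right) + D{\left(X{\left(Y{\left(4 \right)},4 \right)} \right)} \left(-138\right) = \left(\left(6 - 4\right)^{2} + \left(\left(-26 + 13\right) + 1\right)\right) + 1 \left(-138\right) = \left(2^{2} + \left(-13 + 1\right)\right) - 138 = \left(4 - 12\right) - 138 = -8 - 138 = -146$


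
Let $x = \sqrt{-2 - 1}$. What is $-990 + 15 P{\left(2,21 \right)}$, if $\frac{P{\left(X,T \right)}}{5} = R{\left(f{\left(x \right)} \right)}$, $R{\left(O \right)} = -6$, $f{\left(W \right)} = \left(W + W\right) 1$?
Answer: $-1440$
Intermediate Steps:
$x = i \sqrt{3}$ ($x = \sqrt{-3} = i \sqrt{3} \approx 1.732 i$)
$f{\left(W \right)} = 2 W$ ($f{\left(W \right)} = 2 W 1 = 2 W$)
$P{\left(X,T \right)} = -30$ ($P{\left(X,T \right)} = 5 \left(-6\right) = -30$)
$-990 + 15 P{\left(2,21 \right)} = -990 + 15 \left(-30\right) = -990 - 450 = -1440$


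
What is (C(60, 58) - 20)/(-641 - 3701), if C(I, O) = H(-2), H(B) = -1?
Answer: 21/4342 ≈ 0.0048365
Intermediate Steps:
C(I, O) = -1
(C(60, 58) - 20)/(-641 - 3701) = (-1 - 20)/(-641 - 3701) = -21/(-4342) = -21*(-1/4342) = 21/4342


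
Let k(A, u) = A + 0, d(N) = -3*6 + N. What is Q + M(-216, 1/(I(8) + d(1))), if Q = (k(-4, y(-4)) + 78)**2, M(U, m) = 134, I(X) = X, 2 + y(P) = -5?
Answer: 5610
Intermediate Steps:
y(P) = -7 (y(P) = -2 - 5 = -7)
d(N) = -18 + N
k(A, u) = A
Q = 5476 (Q = (-4 + 78)**2 = 74**2 = 5476)
Q + M(-216, 1/(I(8) + d(1))) = 5476 + 134 = 5610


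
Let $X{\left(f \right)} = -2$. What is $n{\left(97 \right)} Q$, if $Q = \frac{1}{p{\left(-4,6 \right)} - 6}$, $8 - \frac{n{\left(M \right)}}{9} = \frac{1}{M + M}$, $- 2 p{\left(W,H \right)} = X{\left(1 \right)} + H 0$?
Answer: $- \frac{13959}{970} \approx -14.391$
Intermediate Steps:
$p{\left(W,H \right)} = 1$ ($p{\left(W,H \right)} = - \frac{-2 + H 0}{2} = - \frac{-2 + 0}{2} = \left(- \frac{1}{2}\right) \left(-2\right) = 1$)
$n{\left(M \right)} = 72 - \frac{9}{2 M}$ ($n{\left(M \right)} = 72 - \frac{9}{M + M} = 72 - \frac{9}{2 M}$)
$Q = - \frac{1}{5}$ ($Q = \frac{1}{1 - 6} = \frac{1}{-5} = - \frac{1}{5} \approx -0.2$)
$n{\left(97 \right)} Q = \left(72 - \frac{9}{2 \cdot 97}\right) \left(- \frac{1}{5}\right) = \left(72 - \frac{9}{194}\right) \left(- \frac{1}{5}\right) = \frac{13959}{194} \left(- \frac{1}{5}\right) = - \frac{13959}{970}$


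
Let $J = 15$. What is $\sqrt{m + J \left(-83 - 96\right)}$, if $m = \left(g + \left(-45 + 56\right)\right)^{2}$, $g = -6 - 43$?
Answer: $i \sqrt{1241} \approx 35.228 i$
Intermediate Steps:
$g = -49$ ($g = -6 - 43 = -49$)
$m = 1444$ ($m = \left(-49 + \left(-45 + 56\right)\right)^{2} = \left(-49 + 11\right)^{2} = \left(-38\right)^{2} = 1444$)
$\sqrt{m + J \left(-83 - 96\right)} = \sqrt{1444 + 15 \left(-83 - 96\right)} = \sqrt{1444 + 15 \left(-179\right)} = \sqrt{1444 - 2685} = \sqrt{-1241} = i \sqrt{1241}$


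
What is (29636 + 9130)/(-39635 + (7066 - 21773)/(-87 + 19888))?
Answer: -9841097/10061889 ≈ -0.97806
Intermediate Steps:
(29636 + 9130)/(-39635 + (7066 - 21773)/(-87 + 19888)) = 38766/(-39635 - 14707/19801) = 38766/(-784827342/19801) = 38766*(-19801/784827342) = -9841097/10061889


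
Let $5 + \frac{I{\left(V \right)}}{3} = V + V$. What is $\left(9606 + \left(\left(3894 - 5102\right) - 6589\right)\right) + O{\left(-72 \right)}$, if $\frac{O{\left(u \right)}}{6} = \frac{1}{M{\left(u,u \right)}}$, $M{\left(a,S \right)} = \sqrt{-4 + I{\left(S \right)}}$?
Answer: $1809 - \frac{6 i \sqrt{451}}{451} \approx 1809.0 - 0.28253 i$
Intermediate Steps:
$I{\left(V \right)} = -15 + 6 V$ ($I{\left(V \right)} = -15 + 3 \left(V + V\right) = -15 + 3 \cdot 2 V = -15 + 6 V$)
$M{\left(a,S \right)} = \sqrt{-19 + 6 S}$ ($M{\left(a,S \right)} = \sqrt{-4 + \left(-15 + 6 S\right)} = \sqrt{-19 + 6 S}$)
$O{\left(u \right)} = \frac{6}{\sqrt{-19 + 6 u}}$
$\left(9606 + \left(\left(3894 - 5102\right) - 6589\right)\right) + O{\left(-72 \right)} = \left(9606 + \left(\left(3894 - 5102\right) - 6589\right)\right) + \frac{6}{\sqrt{-19 + 6 \left(-72\right)}} = \left(9606 - 7797\right) + \frac{6}{\sqrt{-19 - 432}} = \left(9606 - 7797\right) + \frac{6}{i \sqrt{451}} = 1809 + 6 \left(- \frac{i \sqrt{451}}{451}\right) = 1809 - \frac{6 i \sqrt{451}}{451}$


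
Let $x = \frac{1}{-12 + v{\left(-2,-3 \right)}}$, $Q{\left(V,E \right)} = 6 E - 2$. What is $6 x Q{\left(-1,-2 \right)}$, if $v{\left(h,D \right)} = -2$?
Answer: $6$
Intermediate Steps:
$Q{\left(V,E \right)} = -2 + 6 E$
$x = - \frac{1}{14}$ ($x = \frac{1}{-12 - 2} = \frac{1}{-14} = - \frac{1}{14} \approx -0.071429$)
$6 x Q{\left(-1,-2 \right)} = 6 \left(- \frac{1}{14}\right) \left(-2 + 6 \left(-2\right)\right) = - \frac{3 \left(-2 - 12\right)}{7} = \left(- \frac{3}{7}\right) \left(-14\right) = 6$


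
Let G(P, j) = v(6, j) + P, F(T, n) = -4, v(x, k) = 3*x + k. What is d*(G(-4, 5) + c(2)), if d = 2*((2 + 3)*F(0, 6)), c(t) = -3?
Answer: -640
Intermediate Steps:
v(x, k) = k + 3*x
G(P, j) = 18 + P + j (G(P, j) = (j + 3*6) + P = (j + 18) + P = (18 + j) + P = 18 + P + j)
d = -40 (d = 2*((2 + 3)*(-4)) = 2*(5*(-4)) = 2*(-20) = -40)
d*(G(-4, 5) + c(2)) = -40*((18 - 4 + 5) - 3) = -40*(19 - 3) = -40*16 = -640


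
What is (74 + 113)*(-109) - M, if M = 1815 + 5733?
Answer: -27931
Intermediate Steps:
M = 7548
(74 + 113)*(-109) - M = (74 + 113)*(-109) - 1*7548 = 187*(-109) - 7548 = -20383 - 7548 = -27931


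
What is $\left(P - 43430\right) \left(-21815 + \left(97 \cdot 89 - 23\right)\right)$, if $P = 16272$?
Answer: $358621390$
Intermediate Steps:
$\left(P - 43430\right) \left(-21815 + \left(97 \cdot 89 - 23\right)\right) = \left(16272 - 43430\right) \left(-21815 + \left(97 \cdot 89 - 23\right)\right) = - 27158 \left(-21815 + \left(8633 - 23\right)\right) = - 27158 \left(-21815 + 8610\right) = \left(-27158\right) \left(-13205\right) = 358621390$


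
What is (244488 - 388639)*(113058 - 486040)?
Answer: 53765728282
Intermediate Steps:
(244488 - 388639)*(113058 - 486040) = -144151*(-372982) = 53765728282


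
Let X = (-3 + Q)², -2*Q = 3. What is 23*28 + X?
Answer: 2657/4 ≈ 664.25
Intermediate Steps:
Q = -3/2 (Q = -½*3 = -3/2 ≈ -1.5000)
X = 81/4 (X = (-3 - 3/2)² = (-9/2)² = 81/4 ≈ 20.250)
23*28 + X = 23*28 + 81/4 = 644 + 81/4 = 2657/4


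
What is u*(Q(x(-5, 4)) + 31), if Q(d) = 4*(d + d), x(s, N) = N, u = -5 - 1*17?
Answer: -1386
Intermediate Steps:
u = -22 (u = -5 - 17 = -22)
Q(d) = 8*d (Q(d) = 4*(2*d) = 8*d)
u*(Q(x(-5, 4)) + 31) = -22*(8*4 + 31) = -22*(32 + 31) = -22*63 = -1386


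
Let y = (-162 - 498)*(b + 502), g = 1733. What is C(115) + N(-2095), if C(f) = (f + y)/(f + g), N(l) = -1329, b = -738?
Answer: -2300117/1848 ≈ -1244.7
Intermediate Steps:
y = 155760 (y = (-162 - 498)*(-738 + 502) = -660*(-236) = 155760)
C(f) = (155760 + f)/(1733 + f) (C(f) = (f + 155760)/(f + 1733) = (155760 + f)/(1733 + f))
C(115) + N(-2095) = (155760 + 115)/(1733 + 115) - 1329 = 155875/1848 - 1329 = -2300117/1848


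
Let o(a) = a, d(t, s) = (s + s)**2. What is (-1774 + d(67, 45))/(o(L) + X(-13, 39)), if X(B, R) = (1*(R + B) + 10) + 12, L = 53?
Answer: 6326/101 ≈ 62.634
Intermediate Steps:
d(t, s) = 4*s**2 (d(t, s) = (2*s)**2 = 4*s**2)
X(B, R) = 22 + B + R (X(B, R) = (1*(B + R) + 10) + 12 = ((B + R) + 10) + 12 = (10 + B + R) + 12 = 22 + B + R)
(-1774 + d(67, 45))/(o(L) + X(-13, 39)) = (-1774 + 4*45**2)/(53 + (22 - 13 + 39)) = (-1774 + 4*2025)/(53 + 48) = (-1774 + 8100)/101 = 6326*(1/101) = 6326/101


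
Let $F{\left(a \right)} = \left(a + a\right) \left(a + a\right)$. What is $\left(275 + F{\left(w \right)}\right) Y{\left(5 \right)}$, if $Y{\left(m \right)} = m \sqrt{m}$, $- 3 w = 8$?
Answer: $\frac{13655 \sqrt{5}}{9} \approx 3392.6$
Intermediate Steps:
$w = - \frac{8}{3}$ ($w = \left(- \frac{1}{3}\right) 8 = - \frac{8}{3} \approx -2.6667$)
$F{\left(a \right)} = 4 a^{2}$ ($F{\left(a \right)} = 2 a 2 a = 4 a^{2}$)
$Y{\left(m \right)} = m^{\frac{3}{2}}$
$\left(275 + F{\left(w \right)}\right) Y{\left(5 \right)} = \left(275 + 4 \left(- \frac{8}{3}\right)^{2}\right) 5^{\frac{3}{2}} = \left(275 + 4 \cdot \frac{64}{9}\right) 5 \sqrt{5} = \left(275 + \frac{256}{9}\right) 5 \sqrt{5} = \frac{2731 \cdot 5 \sqrt{5}}{9} = \frac{13655 \sqrt{5}}{9}$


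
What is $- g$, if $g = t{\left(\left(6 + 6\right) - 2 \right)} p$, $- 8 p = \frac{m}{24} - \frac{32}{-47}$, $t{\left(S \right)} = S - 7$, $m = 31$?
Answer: $\frac{2225}{3008} \approx 0.73969$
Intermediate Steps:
$t{\left(S \right)} = -7 + S$
$p = - \frac{2225}{9024}$ ($p = - \frac{\frac{31}{24} - \frac{32}{-47}}{8} = - \frac{31 \cdot \frac{1}{24} - - \frac{32}{47}}{8} = - \frac{\frac{31}{24} + \frac{32}{47}}{8} = \left(- \frac{1}{8}\right) \frac{2225}{1128} = - \frac{2225}{9024} \approx -0.24656$)
$g = - \frac{2225}{3008}$ ($g = \left(-7 + \left(\left(6 + 6\right) - 2\right)\right) \left(- \frac{2225}{9024}\right) = \left(-7 + \left(12 - 2\right)\right) \left(- \frac{2225}{9024}\right) = \left(-7 + 10\right) \left(- \frac{2225}{9024}\right) = 3 \left(- \frac{2225}{9024}\right) = - \frac{2225}{3008} \approx -0.73969$)
$- g = \left(-1\right) \left(- \frac{2225}{3008}\right) = \frac{2225}{3008}$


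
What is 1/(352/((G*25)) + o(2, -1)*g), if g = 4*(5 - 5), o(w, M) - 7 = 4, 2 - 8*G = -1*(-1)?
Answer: 25/2816 ≈ 0.0088778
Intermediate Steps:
G = ⅛ (G = ¼ - (-1)*(-1)/8 = ¼ - ⅛*1 = ¼ - ⅛ = ⅛ ≈ 0.12500)
o(w, M) = 11 (o(w, M) = 7 + 4 = 11)
g = 0 (g = 4*0 = 0)
1/(352/((G*25)) + o(2, -1)*g) = 1/(352/(((⅛)*25)) + 11*0) = 1/(352/(25/8) + 0) = 1/(352*(8/25) + 0) = 1/(2816/25 + 0) = 1/(2816/25) = 25/2816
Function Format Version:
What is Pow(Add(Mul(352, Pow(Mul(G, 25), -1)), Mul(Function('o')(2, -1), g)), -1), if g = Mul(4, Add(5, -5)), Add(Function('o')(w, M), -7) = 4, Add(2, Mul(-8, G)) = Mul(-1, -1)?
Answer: Rational(25, 2816) ≈ 0.0088778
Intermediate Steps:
G = Rational(1, 8) (G = Add(Rational(1, 4), Mul(Rational(-1, 8), Mul(-1, -1))) = Add(Rational(1, 4), Mul(Rational(-1, 8), 1)) = Add(Rational(1, 4), Rational(-1, 8)) = Rational(1, 8) ≈ 0.12500)
Function('o')(w, M) = 11 (Function('o')(w, M) = Add(7, 4) = 11)
g = 0 (g = Mul(4, 0) = 0)
Pow(Add(Mul(352, Pow(Mul(G, 25), -1)), Mul(Function('o')(2, -1), g)), -1) = Pow(Add(Mul(352, Pow(Mul(Rational(1, 8), 25), -1)), Mul(11, 0)), -1) = Pow(Add(Mul(352, Pow(Rational(25, 8), -1)), 0), -1) = Pow(Add(Mul(352, Rational(8, 25)), 0), -1) = Pow(Add(Rational(2816, 25), 0), -1) = Pow(Rational(2816, 25), -1) = Rational(25, 2816)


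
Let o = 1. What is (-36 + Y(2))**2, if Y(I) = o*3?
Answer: 1089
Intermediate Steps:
Y(I) = 3 (Y(I) = 1*3 = 3)
(-36 + Y(2))**2 = (-36 + 3)**2 = (-33)**2 = 1089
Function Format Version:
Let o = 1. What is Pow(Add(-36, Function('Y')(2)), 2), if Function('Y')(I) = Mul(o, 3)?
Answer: 1089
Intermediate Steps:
Function('Y')(I) = 3 (Function('Y')(I) = Mul(1, 3) = 3)
Pow(Add(-36, Function('Y')(2)), 2) = Pow(Add(-36, 3), 2) = Pow(-33, 2) = 1089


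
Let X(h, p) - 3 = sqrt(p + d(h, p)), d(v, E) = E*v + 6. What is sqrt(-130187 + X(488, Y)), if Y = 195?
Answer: sqrt(-130184 + sqrt(95361)) ≈ 360.38*I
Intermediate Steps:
d(v, E) = 6 + E*v
X(h, p) = 3 + sqrt(6 + p + h*p) (X(h, p) = 3 + sqrt(p + (6 + p*h)) = 3 + sqrt(p + (6 + h*p)) = 3 + sqrt(6 + p + h*p))
sqrt(-130187 + X(488, Y)) = sqrt(-130187 + (3 + sqrt(6 + 195 + 488*195))) = sqrt(-130187 + (3 + sqrt(6 + 195 + 95160))) = sqrt(-130187 + (3 + sqrt(95361))) = sqrt(-130184 + sqrt(95361))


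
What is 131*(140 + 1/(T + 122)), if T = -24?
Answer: 1797451/98 ≈ 18341.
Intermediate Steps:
131*(140 + 1/(T + 122)) = 131*(140 + 1/(-24 + 122)) = 131*(140 + 1/98) = 131*(13721/98) = 1797451/98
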